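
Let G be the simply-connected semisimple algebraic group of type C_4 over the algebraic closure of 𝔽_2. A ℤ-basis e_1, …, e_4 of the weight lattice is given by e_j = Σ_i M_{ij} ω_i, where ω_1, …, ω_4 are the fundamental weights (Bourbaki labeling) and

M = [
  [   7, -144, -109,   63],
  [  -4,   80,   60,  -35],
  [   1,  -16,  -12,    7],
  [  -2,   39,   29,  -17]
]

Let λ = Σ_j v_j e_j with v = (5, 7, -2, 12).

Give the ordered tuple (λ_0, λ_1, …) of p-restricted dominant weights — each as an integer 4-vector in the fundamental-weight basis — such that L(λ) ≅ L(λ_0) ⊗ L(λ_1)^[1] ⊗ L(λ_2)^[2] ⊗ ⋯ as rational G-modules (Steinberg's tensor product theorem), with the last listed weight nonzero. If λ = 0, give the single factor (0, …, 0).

((1, 0, 1, 1),)

In the fundamental-weight basis, λ has coordinates c = M·v (v = (5, 7, -2, 12)):
  c_1 = (7)·(5) + (-144)·(7) + (-109)·(-2) + (63)·(12) = 1
  c_2 = (-4)·(5) + (80)·(7) + (60)·(-2) + (-35)·(12) = 0
  c_3 = (1)·(5) + (-16)·(7) + (-12)·(-2) + (7)·(12) = 1
  c_4 = (-2)·(5) + (39)·(7) + (29)·(-2) + (-17)·(12) = 1
Base-2 expansion of each c_i:
  c_1 = 1 = 1·2^0
  c_2 = 0
  c_3 = 1 = 1·2^0
  c_4 = 1 = 1·2^0
p-restricted factor λ_0 = (1, 0, 1, 1)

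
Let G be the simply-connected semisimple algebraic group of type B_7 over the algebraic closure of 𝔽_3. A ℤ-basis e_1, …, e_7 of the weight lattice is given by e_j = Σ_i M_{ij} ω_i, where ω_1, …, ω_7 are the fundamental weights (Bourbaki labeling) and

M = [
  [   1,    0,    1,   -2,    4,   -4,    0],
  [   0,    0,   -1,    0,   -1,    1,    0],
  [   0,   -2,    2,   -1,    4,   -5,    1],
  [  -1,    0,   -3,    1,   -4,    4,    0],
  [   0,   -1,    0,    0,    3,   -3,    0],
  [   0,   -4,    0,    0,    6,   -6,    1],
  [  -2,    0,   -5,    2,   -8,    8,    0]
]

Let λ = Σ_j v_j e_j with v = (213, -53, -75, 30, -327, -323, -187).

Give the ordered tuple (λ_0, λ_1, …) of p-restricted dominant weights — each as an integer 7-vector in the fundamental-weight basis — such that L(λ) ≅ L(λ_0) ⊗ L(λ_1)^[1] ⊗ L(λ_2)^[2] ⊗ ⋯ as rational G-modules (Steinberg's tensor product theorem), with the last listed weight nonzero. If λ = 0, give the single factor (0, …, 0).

((2, 1, 1, 1, 2, 1, 2), (2, 2, 0, 1, 1, 0, 1), (0, 2, 2, 0, 1, 0, 1), (2, 2, 1, 2, 1, 0, 1))

Converting to the ω-basis (c_i = row i of M dotted with v = (213, -53, -75, 30, -327, -323, -187)):
  c_1 = (1)·(213) + (0)·(-53) + (1)·(-75) + (-2)·(30) + (4)·(-327) + (-4)·(-323) + (0)·(-187) = 62
  c_2 = (0)·(213) + (0)·(-53) + (-1)·(-75) + (0)·(30) + (-1)·(-327) + (1)·(-323) + (0)·(-187) = 79
  c_3 = (0)·(213) + (-2)·(-53) + (2)·(-75) + (-1)·(30) + (4)·(-327) + (-5)·(-323) + (1)·(-187) = 46
  c_4 = (-1)·(213) + (0)·(-53) + (-3)·(-75) + (1)·(30) + (-4)·(-327) + (4)·(-323) + (0)·(-187) = 58
  c_5 = (0)·(213) + (-1)·(-53) + (0)·(-75) + (0)·(30) + (3)·(-327) + (-3)·(-323) + (0)·(-187) = 41
  c_6 = (0)·(213) + (-4)·(-53) + (0)·(-75) + (0)·(30) + (6)·(-327) + (-6)·(-323) + (1)·(-187) = 1
  c_7 = (-2)·(213) + (0)·(-53) + (-5)·(-75) + (2)·(30) + (-8)·(-327) + (8)·(-323) + (0)·(-187) = 41
Expand coordinatewise in base 3:
  c_1 = 62 = 2·3^0 + 2·3^1 + 0·3^2 + 2·3^3
  c_2 = 79 = 1·3^0 + 2·3^1 + 2·3^2 + 2·3^3
  c_3 = 46 = 1·3^0 + 0·3^1 + 2·3^2 + 1·3^3
  c_4 = 58 = 1·3^0 + 1·3^1 + 0·3^2 + 2·3^3
  c_5 = 41 = 2·3^0 + 1·3^1 + 1·3^2 + 1·3^3
  c_6 = 1 = 1·3^0
  c_7 = 41 = 2·3^0 + 1·3^1 + 1·3^2 + 1·3^3
Factor λ_0 = (2, 1, 1, 1, 2, 1, 2)
Factor λ_1 = (2, 2, 0, 1, 1, 0, 1)
Factor λ_2 = (0, 2, 2, 0, 1, 0, 1)
Factor λ_3 = (2, 2, 1, 2, 1, 0, 1)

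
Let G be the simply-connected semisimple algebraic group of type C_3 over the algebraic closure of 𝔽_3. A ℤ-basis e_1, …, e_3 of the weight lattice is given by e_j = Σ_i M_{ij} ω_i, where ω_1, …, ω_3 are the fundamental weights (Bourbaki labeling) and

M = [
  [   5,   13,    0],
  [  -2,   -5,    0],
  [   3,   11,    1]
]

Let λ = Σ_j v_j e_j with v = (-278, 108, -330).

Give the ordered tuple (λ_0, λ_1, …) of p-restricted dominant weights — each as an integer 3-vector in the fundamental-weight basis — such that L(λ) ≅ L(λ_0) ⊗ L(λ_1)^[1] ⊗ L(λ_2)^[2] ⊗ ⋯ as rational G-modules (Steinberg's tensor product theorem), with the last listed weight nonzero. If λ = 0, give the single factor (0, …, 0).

Change of basis e → ω: c = M·v where v = (-278, 108, -330):
  c_1 = (5)·(-278) + 13·108 + (0)·(-330) = 14
  c_2 = (-2)·(-278) + (-5)·(108) + (0)·(-330) = 16
  c_3 = (3)·(-278) + 11·108 + (1)·(-330) = 24
Base-3 expansion of each c_i:
  c_1 = 14 = 2·3^0 + 1·3^1 + 1·3^2
  c_2 = 16 = 1·3^0 + 2·3^1 + 1·3^2
  c_3 = 24 = 0·3^0 + 2·3^1 + 2·3^2
p-restricted factor λ_0 = (2, 1, 0)
p-restricted factor λ_1 = (1, 2, 2)
p-restricted factor λ_2 = (1, 1, 2)

((2, 1, 0), (1, 2, 2), (1, 1, 2))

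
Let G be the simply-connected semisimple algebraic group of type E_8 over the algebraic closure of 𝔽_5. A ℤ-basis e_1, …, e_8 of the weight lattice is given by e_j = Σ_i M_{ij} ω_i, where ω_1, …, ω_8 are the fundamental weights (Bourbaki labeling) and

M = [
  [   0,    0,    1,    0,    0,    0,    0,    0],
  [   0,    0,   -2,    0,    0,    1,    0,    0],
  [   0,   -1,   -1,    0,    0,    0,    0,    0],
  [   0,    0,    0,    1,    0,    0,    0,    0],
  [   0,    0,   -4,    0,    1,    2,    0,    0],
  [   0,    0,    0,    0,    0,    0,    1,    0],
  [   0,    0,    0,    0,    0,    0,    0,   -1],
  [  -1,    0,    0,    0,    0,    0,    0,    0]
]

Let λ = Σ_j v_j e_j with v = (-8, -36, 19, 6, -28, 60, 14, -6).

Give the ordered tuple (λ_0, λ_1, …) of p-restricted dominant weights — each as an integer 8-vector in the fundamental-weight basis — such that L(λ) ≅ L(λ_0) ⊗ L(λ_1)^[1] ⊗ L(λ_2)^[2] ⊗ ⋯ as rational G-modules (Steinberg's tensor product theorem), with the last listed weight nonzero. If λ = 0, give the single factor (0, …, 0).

Compute c_i = Σ_j M_{ij} v_j with v = (-8, -36, 19, 6, -28, 60, 14, -6):
  c_1 = (0)·(-8) + (0)·(-36) + (1)·(19) + (0)·(6) + (0)·(-28) + (0)·(60) + (0)·(14) + (0)·(-6) = 19
  c_2 = (0)·(-8) + (0)·(-36) + (-2)·(19) + (0)·(6) + (0)·(-28) + (1)·(60) + (0)·(14) + (0)·(-6) = 22
  c_3 = (0)·(-8) + (-1)·(-36) + (-1)·(19) + (0)·(6) + (0)·(-28) + (0)·(60) + (0)·(14) + (0)·(-6) = 17
  c_4 = (0)·(-8) + (0)·(-36) + (0)·(19) + (1)·(6) + (0)·(-28) + (0)·(60) + (0)·(14) + (0)·(-6) = 6
  c_5 = (0)·(-8) + (0)·(-36) + (-4)·(19) + (0)·(6) + (1)·(-28) + (2)·(60) + (0)·(14) + (0)·(-6) = 16
  c_6 = (0)·(-8) + (0)·(-36) + (0)·(19) + (0)·(6) + (0)·(-28) + (0)·(60) + (1)·(14) + (0)·(-6) = 14
  c_7 = (0)·(-8) + (0)·(-36) + (0)·(19) + (0)·(6) + (0)·(-28) + (0)·(60) + (0)·(14) + (-1)·(-6) = 6
  c_8 = (-1)·(-8) + (0)·(-36) + (0)·(19) + (0)·(6) + (0)·(-28) + (0)·(60) + (0)·(14) + (0)·(-6) = 8
Base-5 expansion of each c_i:
  c_1 = 19 = 4·5^0 + 3·5^1
  c_2 = 22 = 2·5^0 + 4·5^1
  c_3 = 17 = 2·5^0 + 3·5^1
  c_4 = 6 = 1·5^0 + 1·5^1
  c_5 = 16 = 1·5^0 + 3·5^1
  c_6 = 14 = 4·5^0 + 2·5^1
  c_7 = 6 = 1·5^0 + 1·5^1
  c_8 = 8 = 3·5^0 + 1·5^1
p-restricted factor λ_0 = (4, 2, 2, 1, 1, 4, 1, 3)
p-restricted factor λ_1 = (3, 4, 3, 1, 3, 2, 1, 1)

((4, 2, 2, 1, 1, 4, 1, 3), (3, 4, 3, 1, 3, 2, 1, 1))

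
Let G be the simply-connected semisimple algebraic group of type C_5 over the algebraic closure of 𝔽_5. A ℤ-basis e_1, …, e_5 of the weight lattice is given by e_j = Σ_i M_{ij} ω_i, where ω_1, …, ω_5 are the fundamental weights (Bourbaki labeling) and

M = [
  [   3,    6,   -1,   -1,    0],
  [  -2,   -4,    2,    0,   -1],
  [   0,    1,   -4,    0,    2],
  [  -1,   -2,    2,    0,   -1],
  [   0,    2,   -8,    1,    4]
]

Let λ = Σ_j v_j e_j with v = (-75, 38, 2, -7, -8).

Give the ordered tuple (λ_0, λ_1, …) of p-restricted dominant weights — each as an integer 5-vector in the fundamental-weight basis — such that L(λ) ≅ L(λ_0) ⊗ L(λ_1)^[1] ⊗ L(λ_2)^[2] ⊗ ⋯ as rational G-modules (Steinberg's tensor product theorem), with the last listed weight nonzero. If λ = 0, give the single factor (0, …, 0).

ω-coordinates c = M·v, v = (-75, 38, 2, -7, -8):
  c_1 = (3)·(-75) + (6)·(38) + (-1)·(2) + (-1)·(-7) + (0)·(-8) = 8
  c_2 = (-2)·(-75) + (-4)·(38) + (2)·(2) + (0)·(-7) + (-1)·(-8) = 10
  c_3 = (0)·(-75) + (1)·(38) + (-4)·(2) + (0)·(-7) + (2)·(-8) = 14
  c_4 = (-1)·(-75) + (-2)·(38) + (2)·(2) + (0)·(-7) + (-1)·(-8) = 11
  c_5 = (0)·(-75) + (2)·(38) + (-8)·(2) + (1)·(-7) + (4)·(-8) = 21
Base-5 expansion of each c_i:
  c_1 = 8 = 3·5^0 + 1·5^1
  c_2 = 10 = 0·5^0 + 2·5^1
  c_3 = 14 = 4·5^0 + 2·5^1
  c_4 = 11 = 1·5^0 + 2·5^1
  c_5 = 21 = 1·5^0 + 4·5^1
Factor λ_0 = (3, 0, 4, 1, 1)
Factor λ_1 = (1, 2, 2, 2, 4)

((3, 0, 4, 1, 1), (1, 2, 2, 2, 4))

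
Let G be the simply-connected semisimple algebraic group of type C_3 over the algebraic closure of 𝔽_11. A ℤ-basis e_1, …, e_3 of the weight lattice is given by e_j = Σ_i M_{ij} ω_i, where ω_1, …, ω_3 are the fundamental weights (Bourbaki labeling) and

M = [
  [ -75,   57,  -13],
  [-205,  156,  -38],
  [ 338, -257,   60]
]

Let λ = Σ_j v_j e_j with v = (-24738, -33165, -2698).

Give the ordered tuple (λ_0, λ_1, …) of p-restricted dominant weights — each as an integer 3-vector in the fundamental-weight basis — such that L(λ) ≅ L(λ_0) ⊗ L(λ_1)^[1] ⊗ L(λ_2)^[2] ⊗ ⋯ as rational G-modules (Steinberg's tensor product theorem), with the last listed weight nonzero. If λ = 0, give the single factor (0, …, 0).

Compute c_i = Σ_j M_{ij} v_j with v = (-24738, -33165, -2698):
  c_1 = (-75)·(-24738) + (57)·(-33165) + (-13)·(-2698) = 19
  c_2 = (-205)·(-24738) + (156)·(-33165) + (-38)·(-2698) = 74
  c_3 = (338)·(-24738) + (-257)·(-33165) + (60)·(-2698) = 81
Base-11 expansion of each c_i:
  c_1 = 19 = 8·11^0 + 1·11^1
  c_2 = 74 = 8·11^0 + 6·11^1
  c_3 = 81 = 4·11^0 + 7·11^1
λ_0 = (8, 8, 4)
λ_1 = (1, 6, 7)

((8, 8, 4), (1, 6, 7))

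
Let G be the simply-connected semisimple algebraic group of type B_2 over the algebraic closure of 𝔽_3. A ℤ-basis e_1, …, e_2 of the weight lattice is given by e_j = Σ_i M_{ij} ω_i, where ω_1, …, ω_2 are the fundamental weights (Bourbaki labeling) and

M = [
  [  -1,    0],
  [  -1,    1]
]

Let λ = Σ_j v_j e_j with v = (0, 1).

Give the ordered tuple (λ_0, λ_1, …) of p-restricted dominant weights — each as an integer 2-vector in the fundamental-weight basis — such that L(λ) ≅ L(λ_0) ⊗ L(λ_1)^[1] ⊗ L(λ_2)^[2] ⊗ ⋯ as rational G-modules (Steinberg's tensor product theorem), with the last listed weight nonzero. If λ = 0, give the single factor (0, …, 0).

((0, 1),)

ω-coordinates c = M·v, v = (0, 1):
  c_1 = (-1)·(0) + (0)·(1) = 0
  c_2 = (-1)·(0) + (1)·(1) = 1
Base-3 expansion of each c_i:
  c_1 = 0
  c_2 = 1 = 1·3^0
Factor λ_0 = (0, 1)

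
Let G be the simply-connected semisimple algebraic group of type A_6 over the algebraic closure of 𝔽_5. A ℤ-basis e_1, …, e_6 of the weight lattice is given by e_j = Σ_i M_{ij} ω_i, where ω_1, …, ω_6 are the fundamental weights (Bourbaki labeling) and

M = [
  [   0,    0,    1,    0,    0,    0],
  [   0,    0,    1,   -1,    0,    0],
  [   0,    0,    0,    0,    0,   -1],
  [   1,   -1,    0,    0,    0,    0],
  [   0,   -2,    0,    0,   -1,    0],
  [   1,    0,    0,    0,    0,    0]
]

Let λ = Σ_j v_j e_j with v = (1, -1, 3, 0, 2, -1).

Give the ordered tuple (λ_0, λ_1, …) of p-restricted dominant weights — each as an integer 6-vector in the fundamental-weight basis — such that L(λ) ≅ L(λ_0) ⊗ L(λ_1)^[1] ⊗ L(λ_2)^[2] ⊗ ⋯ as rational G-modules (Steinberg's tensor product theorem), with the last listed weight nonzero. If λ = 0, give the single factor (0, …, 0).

((3, 3, 1, 2, 0, 1),)

Converting to the ω-basis (c_i = row i of M dotted with v = (1, -1, 3, 0, 2, -1)):
  c_1 = 0*1 + 0*-1 + 1*3 + 0*0 + 0*2 + 0*-1 = 3
  c_2 = 0*1 + 0*-1 + 1*3 + -1*0 + 0*2 + 0*-1 = 3
  c_3 = 0*1 + 0*-1 + 0*3 + 0*0 + 0*2 + -1*-1 = 1
  c_4 = 1*1 + -1*-1 + 0*3 + 0*0 + 0*2 + 0*-1 = 2
  c_5 = 0*1 + -2*-1 + 0*3 + 0*0 + -1*2 + 0*-1 = 0
  c_6 = 1*1 + 0*-1 + 0*3 + 0*0 + 0*2 + 0*-1 = 1
p = 5; digits c_i = Σ_j d_{ij}·5^j, 0 ≤ d_{ij} < 5:
  c_1 = 3 = 3·5^0
  c_2 = 3 = 3·5^0
  c_3 = 1 = 1·5^0
  c_4 = 2 = 2·5^0
  c_5 = 0
  c_6 = 1 = 1·5^0
Factor λ_0 = (3, 3, 1, 2, 0, 1)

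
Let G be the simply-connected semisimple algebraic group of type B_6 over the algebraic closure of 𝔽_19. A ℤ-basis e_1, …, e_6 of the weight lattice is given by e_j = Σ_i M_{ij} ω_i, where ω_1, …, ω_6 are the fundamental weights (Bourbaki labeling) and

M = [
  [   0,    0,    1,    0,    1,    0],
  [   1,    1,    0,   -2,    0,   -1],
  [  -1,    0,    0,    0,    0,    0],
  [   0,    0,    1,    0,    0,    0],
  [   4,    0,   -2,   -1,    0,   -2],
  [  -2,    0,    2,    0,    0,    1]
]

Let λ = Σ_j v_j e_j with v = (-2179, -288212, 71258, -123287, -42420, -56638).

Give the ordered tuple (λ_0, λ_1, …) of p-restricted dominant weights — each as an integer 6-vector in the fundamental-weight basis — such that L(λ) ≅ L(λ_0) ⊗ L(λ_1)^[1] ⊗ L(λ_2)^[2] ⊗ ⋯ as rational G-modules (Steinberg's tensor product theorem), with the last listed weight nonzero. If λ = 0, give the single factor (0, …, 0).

ω-coordinates c = M·v, v = (-2179, -288212, 71258, -123287, -42420, -56638):
  c_1 = (0)·(-2179) + (0)·(-288212) + 1·71258 + (0)·(-123287) + (1)·(-42420) + (0)·(-56638) = 28838
  c_2 = (1)·(-2179) + (1)·(-288212) + 0·71258 + (-2)·(-123287) + (0)·(-42420) + (-1)·(-56638) = 12821
  c_3 = (-1)·(-2179) + (0)·(-288212) + 0·71258 + (0)·(-123287) + (0)·(-42420) + (0)·(-56638) = 2179
  c_4 = (0)·(-2179) + (0)·(-288212) + 1·71258 + (0)·(-123287) + (0)·(-42420) + (0)·(-56638) = 71258
  c_5 = (4)·(-2179) + (0)·(-288212) + (-2)·(71258) + (-1)·(-123287) + (0)·(-42420) + (-2)·(-56638) = 85331
  c_6 = (-2)·(-2179) + (0)·(-288212) + 2·71258 + (0)·(-123287) + (0)·(-42420) + (1)·(-56638) = 90236
Writing each c_i in base p = 19:
  c_1 = 28838 = 15·19^0 + 16·19^1 + 3·19^2 + 4·19^3
  c_2 = 12821 = 15·19^0 + 9·19^1 + 16·19^2 + 1·19^3
  c_3 = 2179 = 13·19^0 + 0·19^1 + 6·19^2
  c_4 = 71258 = 8·19^0 + 7·19^1 + 7·19^2 + 10·19^3
  c_5 = 85331 = 2·19^0 + 7·19^1 + 8·19^2 + 12·19^3
  c_6 = 90236 = 5·19^0 + 18·19^1 + 2·19^2 + 13·19^3
λ_0 = (15, 15, 13, 8, 2, 5)
λ_1 = (16, 9, 0, 7, 7, 18)
λ_2 = (3, 16, 6, 7, 8, 2)
λ_3 = (4, 1, 0, 10, 12, 13)

((15, 15, 13, 8, 2, 5), (16, 9, 0, 7, 7, 18), (3, 16, 6, 7, 8, 2), (4, 1, 0, 10, 12, 13))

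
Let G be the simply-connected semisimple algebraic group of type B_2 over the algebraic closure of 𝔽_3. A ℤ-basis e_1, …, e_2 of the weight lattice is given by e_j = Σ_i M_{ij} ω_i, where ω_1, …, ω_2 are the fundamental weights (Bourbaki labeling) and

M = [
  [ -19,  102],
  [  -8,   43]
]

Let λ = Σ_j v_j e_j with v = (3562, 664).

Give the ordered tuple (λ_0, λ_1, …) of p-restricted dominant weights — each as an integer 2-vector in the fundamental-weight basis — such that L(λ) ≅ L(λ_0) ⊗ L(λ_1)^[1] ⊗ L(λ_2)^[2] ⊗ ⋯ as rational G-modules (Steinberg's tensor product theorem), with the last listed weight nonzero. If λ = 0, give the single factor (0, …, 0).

((2, 2), (1, 0), (2, 0), (1, 2))

Compute c_i = Σ_j M_{ij} v_j with v = (3562, 664):
  c_1 = (-19)·(3562) + (102)·(664) = 50
  c_2 = (-8)·(3562) + (43)·(664) = 56
Expand coordinatewise in base 3:
  c_1 = 50 = 2·3^0 + 1·3^1 + 2·3^2 + 1·3^3
  c_2 = 56 = 2·3^0 + 0·3^1 + 0·3^2 + 2·3^3
Factor λ_0 = (2, 2)
Factor λ_1 = (1, 0)
Factor λ_2 = (2, 0)
Factor λ_3 = (1, 2)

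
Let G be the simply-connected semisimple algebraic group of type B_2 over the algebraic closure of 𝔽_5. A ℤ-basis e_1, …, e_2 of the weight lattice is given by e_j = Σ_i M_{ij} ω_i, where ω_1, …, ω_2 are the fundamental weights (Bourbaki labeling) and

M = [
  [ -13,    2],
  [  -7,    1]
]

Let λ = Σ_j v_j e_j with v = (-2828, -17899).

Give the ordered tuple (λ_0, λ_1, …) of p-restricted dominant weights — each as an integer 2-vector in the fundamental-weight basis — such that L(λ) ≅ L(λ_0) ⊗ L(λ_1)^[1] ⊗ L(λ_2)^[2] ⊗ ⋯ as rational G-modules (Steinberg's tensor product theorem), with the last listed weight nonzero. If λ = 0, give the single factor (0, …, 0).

In the fundamental-weight basis, λ has coordinates c = M·v (v = (-2828, -17899)):
  c_1 = (-13)·(-2828) + (2)·(-17899) = 966
  c_2 = (-7)·(-2828) + (1)·(-17899) = 1897
Expand coordinatewise in base 5:
  c_1 = 966 = 1·5^0 + 3·5^1 + 3·5^2 + 2·5^3 + 1·5^4
  c_2 = 1897 = 2·5^0 + 4·5^1 + 0·5^2 + 0·5^3 + 3·5^4
λ_0 = (1, 2)
λ_1 = (3, 4)
λ_2 = (3, 0)
λ_3 = (2, 0)
λ_4 = (1, 3)

((1, 2), (3, 4), (3, 0), (2, 0), (1, 3))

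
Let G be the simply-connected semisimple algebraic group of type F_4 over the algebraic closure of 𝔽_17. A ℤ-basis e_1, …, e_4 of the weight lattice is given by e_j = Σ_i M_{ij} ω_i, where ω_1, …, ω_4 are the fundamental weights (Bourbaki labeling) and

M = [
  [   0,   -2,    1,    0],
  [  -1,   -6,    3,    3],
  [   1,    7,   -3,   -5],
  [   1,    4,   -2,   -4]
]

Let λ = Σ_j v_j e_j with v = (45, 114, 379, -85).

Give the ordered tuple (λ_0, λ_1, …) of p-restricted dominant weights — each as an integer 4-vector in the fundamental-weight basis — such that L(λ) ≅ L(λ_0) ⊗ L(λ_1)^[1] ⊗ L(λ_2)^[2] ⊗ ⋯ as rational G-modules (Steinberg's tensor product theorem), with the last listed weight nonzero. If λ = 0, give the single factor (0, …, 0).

Change of basis e → ω: c = M·v where v = (45, 114, 379, -85):
  c_1 = 0·45 + (-2)·(114) + 1·379 + (0)·(-85) = 151
  c_2 = (-1)·(45) + (-6)·(114) + 3·379 + (3)·(-85) = 153
  c_3 = 1·45 + 7·114 + (-3)·(379) + (-5)·(-85) = 131
  c_4 = 1·45 + 4·114 + (-2)·(379) + (-4)·(-85) = 83
Base-17 expansion of each c_i:
  c_1 = 151 = 15·17^0 + 8·17^1
  c_2 = 153 = 0·17^0 + 9·17^1
  c_3 = 131 = 12·17^0 + 7·17^1
  c_4 = 83 = 15·17^0 + 4·17^1
λ_0 = (15, 0, 12, 15)
λ_1 = (8, 9, 7, 4)

((15, 0, 12, 15), (8, 9, 7, 4))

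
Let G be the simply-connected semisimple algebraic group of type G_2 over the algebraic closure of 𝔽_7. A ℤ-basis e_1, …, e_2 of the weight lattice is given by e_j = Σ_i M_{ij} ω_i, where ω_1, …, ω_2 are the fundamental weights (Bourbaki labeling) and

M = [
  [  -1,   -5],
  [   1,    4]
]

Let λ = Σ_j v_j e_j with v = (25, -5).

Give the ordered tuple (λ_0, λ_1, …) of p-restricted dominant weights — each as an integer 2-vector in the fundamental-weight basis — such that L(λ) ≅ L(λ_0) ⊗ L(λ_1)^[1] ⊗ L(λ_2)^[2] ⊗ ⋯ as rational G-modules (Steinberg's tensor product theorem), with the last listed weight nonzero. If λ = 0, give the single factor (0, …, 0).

In the fundamental-weight basis, λ has coordinates c = M·v (v = (25, -5)):
  c_1 = (-1)·(25) + (-5)·(-5) = 0
  c_2 = 1·25 + (4)·(-5) = 5
Expand coordinatewise in base 7:
  c_1 = 0
  c_2 = 5 = 5·7^0
Factor λ_0 = (0, 5)

((0, 5),)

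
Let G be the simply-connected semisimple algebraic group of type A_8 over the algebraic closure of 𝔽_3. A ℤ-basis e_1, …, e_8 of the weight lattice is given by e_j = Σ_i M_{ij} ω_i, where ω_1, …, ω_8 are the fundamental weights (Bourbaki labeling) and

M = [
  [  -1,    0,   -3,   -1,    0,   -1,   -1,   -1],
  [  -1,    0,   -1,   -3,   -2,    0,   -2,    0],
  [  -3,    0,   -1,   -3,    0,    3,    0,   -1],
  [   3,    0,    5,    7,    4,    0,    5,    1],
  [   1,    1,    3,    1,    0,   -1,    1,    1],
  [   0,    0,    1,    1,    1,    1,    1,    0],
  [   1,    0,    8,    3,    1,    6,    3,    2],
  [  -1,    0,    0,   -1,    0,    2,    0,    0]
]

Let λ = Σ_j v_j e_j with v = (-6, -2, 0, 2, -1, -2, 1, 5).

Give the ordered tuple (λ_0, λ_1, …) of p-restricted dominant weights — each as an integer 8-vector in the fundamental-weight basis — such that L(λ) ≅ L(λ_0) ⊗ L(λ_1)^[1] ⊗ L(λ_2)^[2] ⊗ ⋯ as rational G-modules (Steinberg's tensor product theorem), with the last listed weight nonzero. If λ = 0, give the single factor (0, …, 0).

((0, 0, 1, 2, 2, 0, 0, 0),)

In the fundamental-weight basis, λ has coordinates c = M·v (v = (-6, -2, 0, 2, -1, -2, 1, 5)):
  c_1 = (-1)·(-6) + (0)·(-2) + (-3)·(0) + (-1)·(2) + (0)·(-1) + (-1)·(-2) + (-1)·(1) + (-1)·(5) = 0
  c_2 = (-1)·(-6) + (0)·(-2) + (-1)·(0) + (-3)·(2) + (-2)·(-1) + (0)·(-2) + (-2)·(1) + (0)·(5) = 0
  c_3 = (-3)·(-6) + (0)·(-2) + (-1)·(0) + (-3)·(2) + (0)·(-1) + (3)·(-2) + (0)·(1) + (-1)·(5) = 1
  c_4 = (3)·(-6) + (0)·(-2) + (5)·(0) + (7)·(2) + (4)·(-1) + (0)·(-2) + (5)·(1) + (1)·(5) = 2
  c_5 = (1)·(-6) + (1)·(-2) + (3)·(0) + (1)·(2) + (0)·(-1) + (-1)·(-2) + (1)·(1) + (1)·(5) = 2
  c_6 = (0)·(-6) + (0)·(-2) + (1)·(0) + (1)·(2) + (1)·(-1) + (1)·(-2) + (1)·(1) + (0)·(5) = 0
  c_7 = (1)·(-6) + (0)·(-2) + (8)·(0) + (3)·(2) + (1)·(-1) + (6)·(-2) + (3)·(1) + (2)·(5) = 0
  c_8 = (-1)·(-6) + (0)·(-2) + (0)·(0) + (-1)·(2) + (0)·(-1) + (2)·(-2) + (0)·(1) + (0)·(5) = 0
Writing each c_i in base p = 3:
  c_1 = 0
  c_2 = 0
  c_3 = 1 = 1·3^0
  c_4 = 2 = 2·3^0
  c_5 = 2 = 2·3^0
  c_6 = 0
  c_7 = 0
  c_8 = 0
λ_0 = (0, 0, 1, 2, 2, 0, 0, 0)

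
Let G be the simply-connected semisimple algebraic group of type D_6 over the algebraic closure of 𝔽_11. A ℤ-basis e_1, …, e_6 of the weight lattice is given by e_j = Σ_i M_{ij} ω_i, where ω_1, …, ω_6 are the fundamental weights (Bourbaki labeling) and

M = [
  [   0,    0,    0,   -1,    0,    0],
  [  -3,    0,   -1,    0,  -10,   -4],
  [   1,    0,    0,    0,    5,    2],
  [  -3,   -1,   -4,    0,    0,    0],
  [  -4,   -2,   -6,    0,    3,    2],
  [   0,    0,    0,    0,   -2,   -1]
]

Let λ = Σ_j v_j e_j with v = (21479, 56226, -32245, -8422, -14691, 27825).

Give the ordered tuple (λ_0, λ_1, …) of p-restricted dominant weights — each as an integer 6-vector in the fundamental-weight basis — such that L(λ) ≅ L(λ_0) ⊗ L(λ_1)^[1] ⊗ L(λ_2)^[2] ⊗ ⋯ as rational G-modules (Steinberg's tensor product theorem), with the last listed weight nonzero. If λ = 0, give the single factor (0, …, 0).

((7, 8, 0, 1, 2, 6), (6, 2, 4, 8, 2, 9), (3, 6, 8, 2, 0, 1), (6, 2, 2, 6, 5, 1))

ω-coordinates c = M·v, v = (21479, 56226, -32245, -8422, -14691, 27825):
  c_1 = (0)·(21479) + (0)·(56226) + (0)·(-32245) + (-1)·(-8422) + (0)·(-14691) + (0)·(27825) = 8422
  c_2 = (-3)·(21479) + (0)·(56226) + (-1)·(-32245) + (0)·(-8422) + (-10)·(-14691) + (-4)·(27825) = 3418
  c_3 = (1)·(21479) + (0)·(56226) + (0)·(-32245) + (0)·(-8422) + (5)·(-14691) + (2)·(27825) = 3674
  c_4 = (-3)·(21479) + (-1)·(56226) + (-4)·(-32245) + (0)·(-8422) + (0)·(-14691) + (0)·(27825) = 8317
  c_5 = (-4)·(21479) + (-2)·(56226) + (-6)·(-32245) + (0)·(-8422) + (3)·(-14691) + (2)·(27825) = 6679
  c_6 = (0)·(21479) + (0)·(56226) + (0)·(-32245) + (0)·(-8422) + (-2)·(-14691) + (-1)·(27825) = 1557
Expand coordinatewise in base 11:
  c_1 = 8422 = 7·11^0 + 6·11^1 + 3·11^2 + 6·11^3
  c_2 = 3418 = 8·11^0 + 2·11^1 + 6·11^2 + 2·11^3
  c_3 = 3674 = 0·11^0 + 4·11^1 + 8·11^2 + 2·11^3
  c_4 = 8317 = 1·11^0 + 8·11^1 + 2·11^2 + 6·11^3
  c_5 = 6679 = 2·11^0 + 2·11^1 + 0·11^2 + 5·11^3
  c_6 = 1557 = 6·11^0 + 9·11^1 + 1·11^2 + 1·11^3
λ_0 = (7, 8, 0, 1, 2, 6)
λ_1 = (6, 2, 4, 8, 2, 9)
λ_2 = (3, 6, 8, 2, 0, 1)
λ_3 = (6, 2, 2, 6, 5, 1)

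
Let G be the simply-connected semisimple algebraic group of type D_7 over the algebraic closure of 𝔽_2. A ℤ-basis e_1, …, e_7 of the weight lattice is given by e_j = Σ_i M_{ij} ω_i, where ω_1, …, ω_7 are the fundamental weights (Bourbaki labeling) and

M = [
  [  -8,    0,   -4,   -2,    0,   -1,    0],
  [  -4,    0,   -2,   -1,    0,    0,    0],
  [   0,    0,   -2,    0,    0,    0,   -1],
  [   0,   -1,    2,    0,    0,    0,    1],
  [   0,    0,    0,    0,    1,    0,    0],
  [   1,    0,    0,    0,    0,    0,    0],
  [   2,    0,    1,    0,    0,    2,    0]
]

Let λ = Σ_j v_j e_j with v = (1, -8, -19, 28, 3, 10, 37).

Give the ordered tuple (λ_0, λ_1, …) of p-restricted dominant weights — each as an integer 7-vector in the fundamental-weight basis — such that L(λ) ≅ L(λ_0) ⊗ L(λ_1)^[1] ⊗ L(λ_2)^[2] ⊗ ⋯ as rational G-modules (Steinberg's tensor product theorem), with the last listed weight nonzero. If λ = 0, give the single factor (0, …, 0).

((0, 0, 1, 1, 1, 1, 1), (1, 1, 0, 1, 1, 0, 1), (0, 1, 0, 1, 0, 0, 0))

ω-coordinates c = M·v, v = (1, -8, -19, 28, 3, 10, 37):
  c_1 = (-8)·(1) + (0)·(-8) + (-4)·(-19) + (-2)·(28) + 0·3 + (-1)·(10) + 0·37 = 2
  c_2 = (-4)·(1) + (0)·(-8) + (-2)·(-19) + (-1)·(28) + 0·3 + 0·10 + 0·37 = 6
  c_3 = 0·1 + (0)·(-8) + (-2)·(-19) + 0·28 + 0·3 + 0·10 + (-1)·(37) = 1
  c_4 = 0·1 + (-1)·(-8) + (2)·(-19) + 0·28 + 0·3 + 0·10 + 1·37 = 7
  c_5 = 0·1 + (0)·(-8) + (0)·(-19) + 0·28 + 1·3 + 0·10 + 0·37 = 3
  c_6 = 1·1 + (0)·(-8) + (0)·(-19) + 0·28 + 0·3 + 0·10 + 0·37 = 1
  c_7 = 2·1 + (0)·(-8) + (1)·(-19) + 0·28 + 0·3 + 2·10 + 0·37 = 3
Base-2 expansion of each c_i:
  c_1 = 2 = 0·2^0 + 1·2^1
  c_2 = 6 = 0·2^0 + 1·2^1 + 1·2^2
  c_3 = 1 = 1·2^0
  c_4 = 7 = 1·2^0 + 1·2^1 + 1·2^2
  c_5 = 3 = 1·2^0 + 1·2^1
  c_6 = 1 = 1·2^0
  c_7 = 3 = 1·2^0 + 1·2^1
Factor λ_0 = (0, 0, 1, 1, 1, 1, 1)
Factor λ_1 = (1, 1, 0, 1, 1, 0, 1)
Factor λ_2 = (0, 1, 0, 1, 0, 0, 0)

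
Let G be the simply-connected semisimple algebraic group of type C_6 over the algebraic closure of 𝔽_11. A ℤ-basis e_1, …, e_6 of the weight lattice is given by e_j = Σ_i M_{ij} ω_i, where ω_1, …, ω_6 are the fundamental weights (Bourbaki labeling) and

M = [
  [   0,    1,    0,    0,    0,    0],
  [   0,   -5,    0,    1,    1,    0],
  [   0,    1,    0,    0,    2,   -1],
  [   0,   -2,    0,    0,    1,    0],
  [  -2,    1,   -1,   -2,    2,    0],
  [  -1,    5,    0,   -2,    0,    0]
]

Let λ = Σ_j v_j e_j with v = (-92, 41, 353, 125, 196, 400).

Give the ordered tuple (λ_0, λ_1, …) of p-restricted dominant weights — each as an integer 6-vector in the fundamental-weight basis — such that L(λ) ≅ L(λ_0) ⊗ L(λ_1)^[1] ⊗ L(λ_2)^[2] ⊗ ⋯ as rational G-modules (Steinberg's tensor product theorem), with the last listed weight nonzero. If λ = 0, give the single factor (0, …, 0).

Change of basis e → ω: c = M·v where v = (-92, 41, 353, 125, 196, 400):
  c_1 = 0*-92 + 1*41 + 0*353 + 0*125 + 0*196 + 0*400 = 41
  c_2 = 0*-92 + -5*41 + 0*353 + 1*125 + 1*196 + 0*400 = 116
  c_3 = 0*-92 + 1*41 + 0*353 + 0*125 + 2*196 + -1*400 = 33
  c_4 = 0*-92 + -2*41 + 0*353 + 0*125 + 1*196 + 0*400 = 114
  c_5 = -2*-92 + 1*41 + -1*353 + -2*125 + 2*196 + 0*400 = 14
  c_6 = -1*-92 + 5*41 + 0*353 + -2*125 + 0*196 + 0*400 = 47
Base-11 expansion of each c_i:
  c_1 = 41 = 8·11^0 + 3·11^1
  c_2 = 116 = 6·11^0 + 10·11^1
  c_3 = 33 = 0·11^0 + 3·11^1
  c_4 = 114 = 4·11^0 + 10·11^1
  c_5 = 14 = 3·11^0 + 1·11^1
  c_6 = 47 = 3·11^0 + 4·11^1
λ_0 = (8, 6, 0, 4, 3, 3)
λ_1 = (3, 10, 3, 10, 1, 4)

((8, 6, 0, 4, 3, 3), (3, 10, 3, 10, 1, 4))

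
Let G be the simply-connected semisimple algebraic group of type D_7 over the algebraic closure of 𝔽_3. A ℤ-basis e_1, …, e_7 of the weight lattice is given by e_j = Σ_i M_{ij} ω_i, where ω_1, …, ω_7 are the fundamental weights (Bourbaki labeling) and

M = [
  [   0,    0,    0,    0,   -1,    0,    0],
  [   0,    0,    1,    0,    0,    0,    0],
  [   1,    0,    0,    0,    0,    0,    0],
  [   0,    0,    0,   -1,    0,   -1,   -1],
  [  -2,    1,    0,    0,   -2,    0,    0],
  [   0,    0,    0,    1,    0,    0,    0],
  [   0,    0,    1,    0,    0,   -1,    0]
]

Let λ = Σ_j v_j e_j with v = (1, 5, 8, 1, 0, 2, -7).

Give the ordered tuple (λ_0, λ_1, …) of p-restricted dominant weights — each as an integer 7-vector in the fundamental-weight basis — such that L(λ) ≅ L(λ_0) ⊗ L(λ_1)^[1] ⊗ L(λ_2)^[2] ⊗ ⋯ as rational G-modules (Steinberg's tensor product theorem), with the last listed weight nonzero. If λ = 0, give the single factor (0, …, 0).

((0, 2, 1, 1, 0, 1, 0), (0, 2, 0, 1, 1, 0, 2))

In the fundamental-weight basis, λ has coordinates c = M·v (v = (1, 5, 8, 1, 0, 2, -7)):
  c_1 = (0)·(1) + (0)·(5) + (0)·(8) + (0)·(1) + (-1)·(0) + (0)·(2) + (0)·(-7) = 0
  c_2 = (0)·(1) + (0)·(5) + (1)·(8) + (0)·(1) + (0)·(0) + (0)·(2) + (0)·(-7) = 8
  c_3 = (1)·(1) + (0)·(5) + (0)·(8) + (0)·(1) + (0)·(0) + (0)·(2) + (0)·(-7) = 1
  c_4 = (0)·(1) + (0)·(5) + (0)·(8) + (-1)·(1) + (0)·(0) + (-1)·(2) + (-1)·(-7) = 4
  c_5 = (-2)·(1) + (1)·(5) + (0)·(8) + (0)·(1) + (-2)·(0) + (0)·(2) + (0)·(-7) = 3
  c_6 = (0)·(1) + (0)·(5) + (0)·(8) + (1)·(1) + (0)·(0) + (0)·(2) + (0)·(-7) = 1
  c_7 = (0)·(1) + (0)·(5) + (1)·(8) + (0)·(1) + (0)·(0) + (-1)·(2) + (0)·(-7) = 6
p = 3; digits c_i = Σ_j d_{ij}·3^j, 0 ≤ d_{ij} < 3:
  c_1 = 0
  c_2 = 8 = 2·3^0 + 2·3^1
  c_3 = 1 = 1·3^0
  c_4 = 4 = 1·3^0 + 1·3^1
  c_5 = 3 = 0·3^0 + 1·3^1
  c_6 = 1 = 1·3^0
  c_7 = 6 = 0·3^0 + 2·3^1
λ_0 = (0, 2, 1, 1, 0, 1, 0)
λ_1 = (0, 2, 0, 1, 1, 0, 2)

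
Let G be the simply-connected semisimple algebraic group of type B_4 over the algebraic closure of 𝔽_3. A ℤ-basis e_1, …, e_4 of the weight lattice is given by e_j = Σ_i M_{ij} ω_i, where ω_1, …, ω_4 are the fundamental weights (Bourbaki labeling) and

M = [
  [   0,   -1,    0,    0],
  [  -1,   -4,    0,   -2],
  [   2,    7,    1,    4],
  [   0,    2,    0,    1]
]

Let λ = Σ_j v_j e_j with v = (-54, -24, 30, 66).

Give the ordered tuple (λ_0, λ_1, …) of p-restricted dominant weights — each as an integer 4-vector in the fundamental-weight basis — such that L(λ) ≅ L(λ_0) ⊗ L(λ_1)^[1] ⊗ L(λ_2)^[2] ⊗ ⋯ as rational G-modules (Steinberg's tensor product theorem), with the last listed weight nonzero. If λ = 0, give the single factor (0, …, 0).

ω-coordinates c = M·v, v = (-54, -24, 30, 66):
  c_1 = 0*-54 + -1*-24 + 0*30 + 0*66 = 24
  c_2 = -1*-54 + -4*-24 + 0*30 + -2*66 = 18
  c_3 = 2*-54 + 7*-24 + 1*30 + 4*66 = 18
  c_4 = 0*-54 + 2*-24 + 0*30 + 1*66 = 18
Base-3 expansion of each c_i:
  c_1 = 24 = 0·3^0 + 2·3^1 + 2·3^2
  c_2 = 18 = 0·3^0 + 0·3^1 + 2·3^2
  c_3 = 18 = 0·3^0 + 0·3^1 + 2·3^2
  c_4 = 18 = 0·3^0 + 0·3^1 + 2·3^2
Factor λ_0 = (0, 0, 0, 0)
Factor λ_1 = (2, 0, 0, 0)
Factor λ_2 = (2, 2, 2, 2)

((0, 0, 0, 0), (2, 0, 0, 0), (2, 2, 2, 2))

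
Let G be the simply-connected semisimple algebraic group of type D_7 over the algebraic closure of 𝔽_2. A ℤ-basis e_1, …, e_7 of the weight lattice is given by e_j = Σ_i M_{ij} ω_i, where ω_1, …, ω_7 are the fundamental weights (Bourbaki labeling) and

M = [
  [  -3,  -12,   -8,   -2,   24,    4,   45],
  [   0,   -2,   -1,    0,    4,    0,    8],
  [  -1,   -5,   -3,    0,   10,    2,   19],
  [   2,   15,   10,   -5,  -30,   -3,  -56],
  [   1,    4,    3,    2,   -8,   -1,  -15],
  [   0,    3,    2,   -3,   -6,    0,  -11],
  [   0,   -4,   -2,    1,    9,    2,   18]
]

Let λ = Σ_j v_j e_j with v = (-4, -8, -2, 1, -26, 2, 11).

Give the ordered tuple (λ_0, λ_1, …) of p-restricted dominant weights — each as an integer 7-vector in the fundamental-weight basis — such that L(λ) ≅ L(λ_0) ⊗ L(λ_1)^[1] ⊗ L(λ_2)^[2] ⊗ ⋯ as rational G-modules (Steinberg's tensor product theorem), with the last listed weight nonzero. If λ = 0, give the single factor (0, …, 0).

((1, 0, 1, 1, 1, 0, 1), (0, 1, 1, 0, 0, 0, 0), (0, 0, 0, 1, 0, 1, 1))

Compute c_i = Σ_j M_{ij} v_j with v = (-4, -8, -2, 1, -26, 2, 11):
  c_1 = (-3)·(-4) + (-12)·(-8) + (-8)·(-2) + (-2)·(1) + (24)·(-26) + (4)·(2) + (45)·(11) = 1
  c_2 = (0)·(-4) + (-2)·(-8) + (-1)·(-2) + (0)·(1) + (4)·(-26) + (0)·(2) + (8)·(11) = 2
  c_3 = (-1)·(-4) + (-5)·(-8) + (-3)·(-2) + (0)·(1) + (10)·(-26) + (2)·(2) + (19)·(11) = 3
  c_4 = (2)·(-4) + (15)·(-8) + (10)·(-2) + (-5)·(1) + (-30)·(-26) + (-3)·(2) + (-56)·(11) = 5
  c_5 = (1)·(-4) + (4)·(-8) + (3)·(-2) + (2)·(1) + (-8)·(-26) + (-1)·(2) + (-15)·(11) = 1
  c_6 = (0)·(-4) + (3)·(-8) + (2)·(-2) + (-3)·(1) + (-6)·(-26) + (0)·(2) + (-11)·(11) = 4
  c_7 = (0)·(-4) + (-4)·(-8) + (-2)·(-2) + (1)·(1) + (9)·(-26) + (2)·(2) + (18)·(11) = 5
p = 2; digits c_i = Σ_j d_{ij}·2^j, 0 ≤ d_{ij} < 2:
  c_1 = 1 = 1·2^0
  c_2 = 2 = 0·2^0 + 1·2^1
  c_3 = 3 = 1·2^0 + 1·2^1
  c_4 = 5 = 1·2^0 + 0·2^1 + 1·2^2
  c_5 = 1 = 1·2^0
  c_6 = 4 = 0·2^0 + 0·2^1 + 1·2^2
  c_7 = 5 = 1·2^0 + 0·2^1 + 1·2^2
λ_0 = (1, 0, 1, 1, 1, 0, 1)
λ_1 = (0, 1, 1, 0, 0, 0, 0)
λ_2 = (0, 0, 0, 1, 0, 1, 1)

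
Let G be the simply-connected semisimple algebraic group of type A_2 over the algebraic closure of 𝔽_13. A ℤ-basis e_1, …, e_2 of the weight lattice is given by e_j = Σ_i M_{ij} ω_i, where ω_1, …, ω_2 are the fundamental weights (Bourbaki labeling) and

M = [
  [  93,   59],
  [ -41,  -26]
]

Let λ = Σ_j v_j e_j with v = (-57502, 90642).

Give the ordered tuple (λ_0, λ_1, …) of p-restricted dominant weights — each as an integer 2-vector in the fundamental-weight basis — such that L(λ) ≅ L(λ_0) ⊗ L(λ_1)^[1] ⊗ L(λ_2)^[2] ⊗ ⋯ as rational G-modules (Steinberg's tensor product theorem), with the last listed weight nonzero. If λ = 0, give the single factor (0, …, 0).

Compute c_i = Σ_j M_{ij} v_j with v = (-57502, 90642):
  c_1 = (93)·(-57502) + 59·90642 = 192
  c_2 = (-41)·(-57502) + (-26)·(90642) = 890
Expand coordinatewise in base 13:
  c_1 = 192 = 10·13^0 + 1·13^1 + 1·13^2
  c_2 = 890 = 6·13^0 + 3·13^1 + 5·13^2
Factor λ_0 = (10, 6)
Factor λ_1 = (1, 3)
Factor λ_2 = (1, 5)

((10, 6), (1, 3), (1, 5))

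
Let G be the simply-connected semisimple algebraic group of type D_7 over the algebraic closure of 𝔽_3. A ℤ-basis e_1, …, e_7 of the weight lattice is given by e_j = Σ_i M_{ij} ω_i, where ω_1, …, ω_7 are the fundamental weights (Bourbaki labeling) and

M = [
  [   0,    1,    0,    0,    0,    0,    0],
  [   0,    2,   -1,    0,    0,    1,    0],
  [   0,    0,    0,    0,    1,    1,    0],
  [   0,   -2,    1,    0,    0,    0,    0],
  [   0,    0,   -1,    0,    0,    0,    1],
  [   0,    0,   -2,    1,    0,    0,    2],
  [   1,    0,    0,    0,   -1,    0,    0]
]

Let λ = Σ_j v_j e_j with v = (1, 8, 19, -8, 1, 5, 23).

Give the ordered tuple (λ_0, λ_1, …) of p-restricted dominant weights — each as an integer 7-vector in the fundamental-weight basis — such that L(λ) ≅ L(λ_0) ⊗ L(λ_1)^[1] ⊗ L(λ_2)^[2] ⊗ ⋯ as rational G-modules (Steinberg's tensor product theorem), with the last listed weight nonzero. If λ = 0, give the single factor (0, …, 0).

((2, 2, 0, 0, 1, 0, 0), (2, 0, 2, 1, 1, 0, 0))

ω-coordinates c = M·v, v = (1, 8, 19, -8, 1, 5, 23):
  c_1 = 0·1 + 1·8 + 0·19 + (0)·(-8) + 0·1 + 0·5 + 0·23 = 8
  c_2 = 0·1 + 2·8 + (-1)·(19) + (0)·(-8) + 0·1 + 1·5 + 0·23 = 2
  c_3 = 0·1 + 0·8 + 0·19 + (0)·(-8) + 1·1 + 1·5 + 0·23 = 6
  c_4 = 0·1 + (-2)·(8) + 1·19 + (0)·(-8) + 0·1 + 0·5 + 0·23 = 3
  c_5 = 0·1 + 0·8 + (-1)·(19) + (0)·(-8) + 0·1 + 0·5 + 1·23 = 4
  c_6 = 0·1 + 0·8 + (-2)·(19) + (1)·(-8) + 0·1 + 0·5 + 2·23 = 0
  c_7 = 1·1 + 0·8 + 0·19 + (0)·(-8) + (-1)·(1) + 0·5 + 0·23 = 0
p = 3; digits c_i = Σ_j d_{ij}·3^j, 0 ≤ d_{ij} < 3:
  c_1 = 8 = 2·3^0 + 2·3^1
  c_2 = 2 = 2·3^0
  c_3 = 6 = 0·3^0 + 2·3^1
  c_4 = 3 = 0·3^0 + 1·3^1
  c_5 = 4 = 1·3^0 + 1·3^1
  c_6 = 0
  c_7 = 0
λ_0 = (2, 2, 0, 0, 1, 0, 0)
λ_1 = (2, 0, 2, 1, 1, 0, 0)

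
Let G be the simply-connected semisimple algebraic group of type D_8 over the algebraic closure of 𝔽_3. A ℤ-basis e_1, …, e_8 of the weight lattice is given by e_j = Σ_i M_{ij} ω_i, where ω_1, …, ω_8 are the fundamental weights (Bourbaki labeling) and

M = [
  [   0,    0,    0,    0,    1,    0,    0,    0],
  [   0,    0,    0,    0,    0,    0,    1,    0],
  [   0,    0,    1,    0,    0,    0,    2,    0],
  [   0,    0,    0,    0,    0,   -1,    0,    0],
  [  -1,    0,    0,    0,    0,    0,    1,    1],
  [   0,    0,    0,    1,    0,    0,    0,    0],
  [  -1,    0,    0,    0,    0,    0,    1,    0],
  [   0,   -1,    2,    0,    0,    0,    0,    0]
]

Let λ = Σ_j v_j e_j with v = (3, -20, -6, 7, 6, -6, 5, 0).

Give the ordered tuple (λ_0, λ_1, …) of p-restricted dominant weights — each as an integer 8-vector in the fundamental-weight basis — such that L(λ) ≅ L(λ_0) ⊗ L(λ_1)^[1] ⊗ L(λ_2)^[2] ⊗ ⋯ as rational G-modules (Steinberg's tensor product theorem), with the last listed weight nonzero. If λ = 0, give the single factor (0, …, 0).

ω-coordinates c = M·v, v = (3, -20, -6, 7, 6, -6, 5, 0):
  c_1 = 0*3 + 0*-20 + 0*-6 + 0*7 + 1*6 + 0*-6 + 0*5 + 0*0 = 6
  c_2 = 0*3 + 0*-20 + 0*-6 + 0*7 + 0*6 + 0*-6 + 1*5 + 0*0 = 5
  c_3 = 0*3 + 0*-20 + 1*-6 + 0*7 + 0*6 + 0*-6 + 2*5 + 0*0 = 4
  c_4 = 0*3 + 0*-20 + 0*-6 + 0*7 + 0*6 + -1*-6 + 0*5 + 0*0 = 6
  c_5 = -1*3 + 0*-20 + 0*-6 + 0*7 + 0*6 + 0*-6 + 1*5 + 1*0 = 2
  c_6 = 0*3 + 0*-20 + 0*-6 + 1*7 + 0*6 + 0*-6 + 0*5 + 0*0 = 7
  c_7 = -1*3 + 0*-20 + 0*-6 + 0*7 + 0*6 + 0*-6 + 1*5 + 0*0 = 2
  c_8 = 0*3 + -1*-20 + 2*-6 + 0*7 + 0*6 + 0*-6 + 0*5 + 0*0 = 8
Writing each c_i in base p = 3:
  c_1 = 6 = 0·3^0 + 2·3^1
  c_2 = 5 = 2·3^0 + 1·3^1
  c_3 = 4 = 1·3^0 + 1·3^1
  c_4 = 6 = 0·3^0 + 2·3^1
  c_5 = 2 = 2·3^0
  c_6 = 7 = 1·3^0 + 2·3^1
  c_7 = 2 = 2·3^0
  c_8 = 8 = 2·3^0 + 2·3^1
p-restricted factor λ_0 = (0, 2, 1, 0, 2, 1, 2, 2)
p-restricted factor λ_1 = (2, 1, 1, 2, 0, 2, 0, 2)

((0, 2, 1, 0, 2, 1, 2, 2), (2, 1, 1, 2, 0, 2, 0, 2))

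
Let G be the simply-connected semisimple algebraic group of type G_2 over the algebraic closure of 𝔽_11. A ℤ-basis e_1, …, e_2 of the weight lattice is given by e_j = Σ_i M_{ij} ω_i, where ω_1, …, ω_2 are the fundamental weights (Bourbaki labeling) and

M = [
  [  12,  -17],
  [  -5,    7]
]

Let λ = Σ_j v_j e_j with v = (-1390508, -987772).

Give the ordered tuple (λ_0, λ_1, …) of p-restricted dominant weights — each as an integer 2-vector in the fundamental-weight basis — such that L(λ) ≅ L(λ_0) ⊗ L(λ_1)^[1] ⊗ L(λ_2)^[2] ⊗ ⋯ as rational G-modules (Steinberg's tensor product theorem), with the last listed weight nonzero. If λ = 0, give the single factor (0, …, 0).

((10, 10), (2, 1), (7, 7), (2, 6), (7, 2))

ω-coordinates c = M·v, v = (-1390508, -987772):
  c_1 = 12*-1390508 + -17*-987772 = 106028
  c_2 = -5*-1390508 + 7*-987772 = 38136
Expand coordinatewise in base 11:
  c_1 = 106028 = 10·11^0 + 2·11^1 + 7·11^2 + 2·11^3 + 7·11^4
  c_2 = 38136 = 10·11^0 + 1·11^1 + 7·11^2 + 6·11^3 + 2·11^4
Factor λ_0 = (10, 10)
Factor λ_1 = (2, 1)
Factor λ_2 = (7, 7)
Factor λ_3 = (2, 6)
Factor λ_4 = (7, 2)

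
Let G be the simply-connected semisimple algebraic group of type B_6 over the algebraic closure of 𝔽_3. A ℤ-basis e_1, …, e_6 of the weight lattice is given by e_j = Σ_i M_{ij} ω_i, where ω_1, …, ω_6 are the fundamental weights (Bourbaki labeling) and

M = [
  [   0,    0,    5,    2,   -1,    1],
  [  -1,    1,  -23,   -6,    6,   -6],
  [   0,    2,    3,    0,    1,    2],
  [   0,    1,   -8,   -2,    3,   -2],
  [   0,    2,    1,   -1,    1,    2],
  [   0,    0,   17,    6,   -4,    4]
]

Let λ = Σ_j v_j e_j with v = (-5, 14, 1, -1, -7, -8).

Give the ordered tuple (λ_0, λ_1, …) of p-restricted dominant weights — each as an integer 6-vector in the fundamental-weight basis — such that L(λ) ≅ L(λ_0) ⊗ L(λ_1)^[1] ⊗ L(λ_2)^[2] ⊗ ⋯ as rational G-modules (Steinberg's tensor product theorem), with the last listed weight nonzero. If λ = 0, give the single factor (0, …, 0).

((2, 2, 2, 0, 1, 1), (0, 2, 2, 1, 2, 2))

Converting to the ω-basis (c_i = row i of M dotted with v = (-5, 14, 1, -1, -7, -8)):
  c_1 = 0*-5 + 0*14 + 5*1 + 2*-1 + -1*-7 + 1*-8 = 2
  c_2 = -1*-5 + 1*14 + -23*1 + -6*-1 + 6*-7 + -6*-8 = 8
  c_3 = 0*-5 + 2*14 + 3*1 + 0*-1 + 1*-7 + 2*-8 = 8
  c_4 = 0*-5 + 1*14 + -8*1 + -2*-1 + 3*-7 + -2*-8 = 3
  c_5 = 0*-5 + 2*14 + 1*1 + -1*-1 + 1*-7 + 2*-8 = 7
  c_6 = 0*-5 + 0*14 + 17*1 + 6*-1 + -4*-7 + 4*-8 = 7
Base-3 expansion of each c_i:
  c_1 = 2 = 2·3^0
  c_2 = 8 = 2·3^0 + 2·3^1
  c_3 = 8 = 2·3^0 + 2·3^1
  c_4 = 3 = 0·3^0 + 1·3^1
  c_5 = 7 = 1·3^0 + 2·3^1
  c_6 = 7 = 1·3^0 + 2·3^1
λ_0 = (2, 2, 2, 0, 1, 1)
λ_1 = (0, 2, 2, 1, 2, 2)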